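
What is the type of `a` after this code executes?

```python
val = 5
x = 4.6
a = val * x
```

int * float returns float (5 * 4.6 = 23.0)

float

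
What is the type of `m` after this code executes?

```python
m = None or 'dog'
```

'or' with None returns the other value ('dog', str)

str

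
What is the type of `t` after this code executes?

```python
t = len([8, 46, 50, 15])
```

len() always returns int

int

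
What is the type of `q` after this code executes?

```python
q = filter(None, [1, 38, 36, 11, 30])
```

filter() returns a filter iterator object

filter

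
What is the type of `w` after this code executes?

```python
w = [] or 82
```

'or' returns first truthy value (82, which is int)

int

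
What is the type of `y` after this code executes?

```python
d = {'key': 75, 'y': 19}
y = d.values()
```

.values() returns a dict_values view object

dict_values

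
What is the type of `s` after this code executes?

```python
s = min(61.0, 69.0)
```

min() of floats returns float

float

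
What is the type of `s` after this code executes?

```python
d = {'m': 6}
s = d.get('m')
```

dict.get() returns the value (int) when key is found

int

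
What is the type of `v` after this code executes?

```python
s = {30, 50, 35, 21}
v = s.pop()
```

Popping from a set of ints returns int

int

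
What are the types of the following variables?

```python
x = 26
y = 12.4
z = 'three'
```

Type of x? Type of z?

x is int; z is str

int, str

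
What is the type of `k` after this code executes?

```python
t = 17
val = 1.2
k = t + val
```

int + float returns float (17 + 1.2 = 18.2)

float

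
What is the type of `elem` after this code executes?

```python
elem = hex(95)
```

hex() returns str representation

str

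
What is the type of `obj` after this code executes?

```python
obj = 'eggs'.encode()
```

str.encode() returns bytes

bytes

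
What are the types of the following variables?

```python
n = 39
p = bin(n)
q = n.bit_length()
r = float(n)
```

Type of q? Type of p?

int.bit_length() returns int; bin() returns str

int, str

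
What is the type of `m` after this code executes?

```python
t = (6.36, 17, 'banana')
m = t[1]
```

Index 1 of tuple is 17 which is int

int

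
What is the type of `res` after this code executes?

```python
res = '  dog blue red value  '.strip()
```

str.strip() returns str

str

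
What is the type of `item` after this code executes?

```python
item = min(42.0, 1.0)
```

min() of floats returns float

float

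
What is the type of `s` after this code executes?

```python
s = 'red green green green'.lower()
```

str.lower() returns str

str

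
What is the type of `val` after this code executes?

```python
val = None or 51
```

'or' with None returns the other value (51, int)

int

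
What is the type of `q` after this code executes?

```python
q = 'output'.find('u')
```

str.find() returns int (index, or -1)

int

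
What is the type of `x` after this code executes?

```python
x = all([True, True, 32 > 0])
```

all() returns bool

bool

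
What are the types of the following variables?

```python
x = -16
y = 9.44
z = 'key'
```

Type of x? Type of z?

x is int; z is str

int, str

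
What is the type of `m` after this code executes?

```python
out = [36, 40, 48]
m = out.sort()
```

list.sort() returns None (sorts in place)

NoneType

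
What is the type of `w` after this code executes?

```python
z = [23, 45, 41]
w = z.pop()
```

list.pop() returns the popped element (int here)

int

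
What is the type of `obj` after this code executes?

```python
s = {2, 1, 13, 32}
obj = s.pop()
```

Popping from a set of ints returns int

int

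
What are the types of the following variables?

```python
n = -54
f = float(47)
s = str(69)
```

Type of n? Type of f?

n is int; f is float

int, float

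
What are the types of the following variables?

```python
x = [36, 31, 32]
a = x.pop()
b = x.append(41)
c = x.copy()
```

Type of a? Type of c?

list.pop() returns the element (int); list.copy() returns list

int, list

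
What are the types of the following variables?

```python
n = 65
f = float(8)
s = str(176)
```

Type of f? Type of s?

f is float; s is str

float, str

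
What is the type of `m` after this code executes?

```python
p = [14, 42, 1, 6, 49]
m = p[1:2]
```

Slicing a list always returns a list

list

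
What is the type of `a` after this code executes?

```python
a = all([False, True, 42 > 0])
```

all() returns bool

bool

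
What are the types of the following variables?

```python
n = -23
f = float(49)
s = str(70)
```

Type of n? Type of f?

n is int; f is float

int, float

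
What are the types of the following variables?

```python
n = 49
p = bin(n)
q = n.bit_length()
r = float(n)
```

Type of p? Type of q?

bin() returns str; int.bit_length() returns int

str, int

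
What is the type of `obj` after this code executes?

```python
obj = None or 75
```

'or' with None returns the other value (75, int)

int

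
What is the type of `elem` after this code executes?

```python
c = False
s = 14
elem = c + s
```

bool + int returns int (False is 0, so 0 + 14 = 14)

int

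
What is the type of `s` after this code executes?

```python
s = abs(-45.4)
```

abs() of float returns float

float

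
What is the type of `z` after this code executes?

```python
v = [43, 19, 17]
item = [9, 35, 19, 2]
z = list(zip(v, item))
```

list(zip(...)) returns a list of tuples

list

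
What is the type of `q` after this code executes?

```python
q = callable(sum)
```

callable() returns bool

bool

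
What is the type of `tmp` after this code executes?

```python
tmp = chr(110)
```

chr() returns str (single character)

str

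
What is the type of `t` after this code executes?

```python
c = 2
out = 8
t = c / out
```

int / int always returns float in Python 3 (2 / 8 = 0.25)

float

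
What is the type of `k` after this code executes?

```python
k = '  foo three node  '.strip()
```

str.strip() returns str

str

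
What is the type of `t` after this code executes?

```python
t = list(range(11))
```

list(range(...)) returns list

list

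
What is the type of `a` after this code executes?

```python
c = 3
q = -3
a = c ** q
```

int ** negative int returns float

float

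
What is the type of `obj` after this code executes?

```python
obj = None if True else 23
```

Ternary: condition is True, if branch (None) taken → NoneType

NoneType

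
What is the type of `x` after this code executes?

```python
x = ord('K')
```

ord() returns int (Unicode code point)

int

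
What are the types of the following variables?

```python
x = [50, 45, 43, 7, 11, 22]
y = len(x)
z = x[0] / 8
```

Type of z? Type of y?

int / int returns float; len() returns int

float, int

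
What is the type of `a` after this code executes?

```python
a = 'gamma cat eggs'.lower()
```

str.lower() returns str

str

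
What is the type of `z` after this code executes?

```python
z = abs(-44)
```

abs() of int returns int

int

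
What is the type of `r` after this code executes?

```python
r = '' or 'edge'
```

'or' returns first truthy value ('edge', which is str)

str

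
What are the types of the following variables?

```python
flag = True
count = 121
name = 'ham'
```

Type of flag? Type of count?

flag is bool; count is int

bool, int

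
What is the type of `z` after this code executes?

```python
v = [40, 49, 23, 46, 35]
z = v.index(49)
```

list.index() returns int

int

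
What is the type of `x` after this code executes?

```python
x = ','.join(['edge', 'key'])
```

str.join() returns str

str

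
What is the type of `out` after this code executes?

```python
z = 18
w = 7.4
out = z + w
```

int + float returns float (18 + 7.4 = 25.4)

float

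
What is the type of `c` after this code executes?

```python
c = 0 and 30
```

'and' returns the first falsy value (0, which is int)

int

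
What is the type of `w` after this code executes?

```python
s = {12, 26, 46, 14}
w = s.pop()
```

Popping from a set of ints returns int

int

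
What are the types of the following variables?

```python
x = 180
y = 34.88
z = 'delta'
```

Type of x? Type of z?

x is int; z is str

int, str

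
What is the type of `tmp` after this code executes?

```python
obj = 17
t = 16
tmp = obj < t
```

Comparison operators return bool

bool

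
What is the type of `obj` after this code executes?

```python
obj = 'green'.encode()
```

str.encode() returns bytes

bytes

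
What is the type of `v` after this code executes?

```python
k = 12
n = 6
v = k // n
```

int // int returns int (12 // 6 = 2)

int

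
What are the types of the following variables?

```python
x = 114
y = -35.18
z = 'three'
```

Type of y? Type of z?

y is float; z is str

float, str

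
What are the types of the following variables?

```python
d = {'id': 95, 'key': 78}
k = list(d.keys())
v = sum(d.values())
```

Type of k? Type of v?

list(...) returns list; sum of int values returns int

list, int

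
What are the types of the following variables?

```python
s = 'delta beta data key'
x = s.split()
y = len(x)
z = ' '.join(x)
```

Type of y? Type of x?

len() returns int; str.split() returns list

int, list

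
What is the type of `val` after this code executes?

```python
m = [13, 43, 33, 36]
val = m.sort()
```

list.sort() returns None (sorts in place)

NoneType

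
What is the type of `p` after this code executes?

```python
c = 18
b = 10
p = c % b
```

int % int returns int (18 % 10 = 8)

int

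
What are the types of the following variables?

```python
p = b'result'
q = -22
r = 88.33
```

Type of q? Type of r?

q is int; r is float

int, float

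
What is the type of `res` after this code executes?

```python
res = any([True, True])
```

any() returns bool

bool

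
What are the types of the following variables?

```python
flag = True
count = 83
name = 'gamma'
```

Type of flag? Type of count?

flag is bool; count is int

bool, int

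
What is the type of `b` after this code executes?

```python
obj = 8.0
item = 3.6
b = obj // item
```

float // float returns float (floor division preserves float type)

float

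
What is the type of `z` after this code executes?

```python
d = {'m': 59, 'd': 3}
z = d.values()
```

.values() returns a dict_values view object

dict_values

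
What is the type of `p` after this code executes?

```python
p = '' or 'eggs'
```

'or' returns first truthy value ('eggs', which is str)

str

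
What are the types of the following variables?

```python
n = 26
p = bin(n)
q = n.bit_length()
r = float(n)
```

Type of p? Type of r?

bin() returns str; float() returns float

str, float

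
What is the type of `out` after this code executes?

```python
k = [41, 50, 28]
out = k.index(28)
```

list.index() returns int

int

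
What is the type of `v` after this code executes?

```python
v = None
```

None has type NoneType

NoneType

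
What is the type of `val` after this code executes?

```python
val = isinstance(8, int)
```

isinstance() returns bool

bool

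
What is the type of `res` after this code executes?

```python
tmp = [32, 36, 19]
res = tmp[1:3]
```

Slicing a list always returns a list

list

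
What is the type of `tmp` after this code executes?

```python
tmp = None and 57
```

'and' returns first falsy value (None)

NoneType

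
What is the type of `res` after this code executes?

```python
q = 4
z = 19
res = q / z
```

int / int always returns float in Python 3 (4 / 19 = 0.210526)

float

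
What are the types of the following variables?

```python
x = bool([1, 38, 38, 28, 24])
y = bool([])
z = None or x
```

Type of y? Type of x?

bool() returns bool; bool() returns bool

bool, bool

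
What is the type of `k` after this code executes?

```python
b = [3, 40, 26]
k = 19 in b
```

'in' operator returns bool

bool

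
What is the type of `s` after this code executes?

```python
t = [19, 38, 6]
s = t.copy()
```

list.copy() returns list

list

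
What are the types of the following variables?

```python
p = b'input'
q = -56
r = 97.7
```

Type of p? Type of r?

p is bytes; r is float

bytes, float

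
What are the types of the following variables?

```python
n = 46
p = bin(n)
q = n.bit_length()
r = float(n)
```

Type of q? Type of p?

int.bit_length() returns int; bin() returns str

int, str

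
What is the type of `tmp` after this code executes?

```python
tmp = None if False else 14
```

Ternary: condition is False, else branch (14) taken → int

int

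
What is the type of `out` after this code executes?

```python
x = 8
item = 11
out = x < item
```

Comparison operators return bool

bool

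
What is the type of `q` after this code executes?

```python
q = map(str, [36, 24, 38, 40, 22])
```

map() returns a map iterator object

map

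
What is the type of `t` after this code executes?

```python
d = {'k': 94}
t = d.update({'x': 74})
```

dict.update() returns None

NoneType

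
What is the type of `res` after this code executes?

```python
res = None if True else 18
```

Ternary: condition is True, if branch (None) taken → NoneType

NoneType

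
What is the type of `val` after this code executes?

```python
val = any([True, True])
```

any() returns bool

bool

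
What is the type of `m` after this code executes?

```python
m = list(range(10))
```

list(range(...)) returns list

list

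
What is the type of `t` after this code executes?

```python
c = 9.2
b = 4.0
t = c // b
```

float // float returns float (floor division preserves float type)

float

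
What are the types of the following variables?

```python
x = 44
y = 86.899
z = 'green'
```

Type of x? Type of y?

x is int; y is float

int, float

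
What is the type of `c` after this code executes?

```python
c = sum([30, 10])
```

sum() of ints returns int

int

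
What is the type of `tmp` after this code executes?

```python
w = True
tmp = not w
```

'not' always returns bool

bool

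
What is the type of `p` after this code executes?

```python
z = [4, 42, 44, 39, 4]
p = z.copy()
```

list.copy() returns list

list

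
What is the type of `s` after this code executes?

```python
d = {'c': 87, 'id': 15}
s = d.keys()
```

.keys() returns a dict_keys view object

dict_keys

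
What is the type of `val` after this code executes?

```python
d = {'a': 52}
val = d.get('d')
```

dict.get() returns None when key 'd' is not found and no default given

NoneType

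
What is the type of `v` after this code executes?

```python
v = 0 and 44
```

'and' returns the first falsy value (0, which is int)

int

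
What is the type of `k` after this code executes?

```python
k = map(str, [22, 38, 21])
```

map() returns a map iterator object

map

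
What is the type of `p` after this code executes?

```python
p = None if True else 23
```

Ternary: condition is True, if branch (None) taken → NoneType

NoneType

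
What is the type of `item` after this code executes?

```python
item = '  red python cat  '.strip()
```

str.strip() returns str

str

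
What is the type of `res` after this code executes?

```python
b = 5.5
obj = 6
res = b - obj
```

float - int returns float (5.5 - 6 = -0.5)

float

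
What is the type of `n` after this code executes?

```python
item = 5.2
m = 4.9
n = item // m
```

float // float returns float (floor division preserves float type)

float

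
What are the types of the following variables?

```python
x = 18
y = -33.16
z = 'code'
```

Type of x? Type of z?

x is int; z is str

int, str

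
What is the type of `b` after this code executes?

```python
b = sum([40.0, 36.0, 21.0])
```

sum() of floats returns float

float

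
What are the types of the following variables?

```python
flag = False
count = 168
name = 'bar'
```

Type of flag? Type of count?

flag is bool; count is int

bool, int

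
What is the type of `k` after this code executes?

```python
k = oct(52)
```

oct() returns str representation

str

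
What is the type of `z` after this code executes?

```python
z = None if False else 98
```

Ternary: condition is False, else branch (98) taken → int

int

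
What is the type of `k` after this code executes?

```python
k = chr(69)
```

chr() returns str (single character)

str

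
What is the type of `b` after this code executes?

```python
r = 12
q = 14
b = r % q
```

int % int returns int (12 % 14 = 12)

int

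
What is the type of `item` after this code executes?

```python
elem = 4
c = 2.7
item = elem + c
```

int + float returns float (4 + 2.7 = 6.7)

float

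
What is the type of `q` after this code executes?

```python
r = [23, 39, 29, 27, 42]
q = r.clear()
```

list.clear() returns None

NoneType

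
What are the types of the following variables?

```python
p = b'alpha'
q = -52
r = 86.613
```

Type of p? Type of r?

p is bytes; r is float

bytes, float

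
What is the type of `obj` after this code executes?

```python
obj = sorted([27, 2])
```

sorted() always returns list

list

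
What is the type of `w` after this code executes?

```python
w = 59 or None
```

'or' returns first truthy value (59, int)

int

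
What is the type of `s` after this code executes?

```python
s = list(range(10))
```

list(range(...)) returns list

list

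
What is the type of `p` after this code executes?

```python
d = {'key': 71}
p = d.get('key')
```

dict.get() returns the value (int) when key is found

int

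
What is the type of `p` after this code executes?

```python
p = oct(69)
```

oct() returns str representation

str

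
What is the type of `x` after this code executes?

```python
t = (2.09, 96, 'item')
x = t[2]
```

Index 2 of tuple is 'item' which is str

str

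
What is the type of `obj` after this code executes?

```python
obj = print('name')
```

print() returns None

NoneType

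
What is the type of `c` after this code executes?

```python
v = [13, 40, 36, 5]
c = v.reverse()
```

list.reverse() returns None

NoneType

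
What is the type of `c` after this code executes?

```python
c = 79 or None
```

'or' returns first truthy value (79, int)

int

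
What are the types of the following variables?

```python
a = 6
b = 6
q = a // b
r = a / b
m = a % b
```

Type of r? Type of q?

int / int returns float; int // int returns int

float, int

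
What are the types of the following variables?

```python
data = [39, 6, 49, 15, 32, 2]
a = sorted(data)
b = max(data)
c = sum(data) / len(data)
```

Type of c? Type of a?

int / int returns float; sorted() returns list

float, list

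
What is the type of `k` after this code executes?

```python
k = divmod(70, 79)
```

divmod() returns a tuple (quotient, remainder)

tuple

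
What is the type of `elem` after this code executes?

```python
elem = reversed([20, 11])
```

reversed() on a list returns a list_reverseiterator

list_reverseiterator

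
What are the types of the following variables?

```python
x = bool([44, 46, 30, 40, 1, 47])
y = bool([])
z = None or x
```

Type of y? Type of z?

bool() returns bool; None or <bool> returns the bool

bool, bool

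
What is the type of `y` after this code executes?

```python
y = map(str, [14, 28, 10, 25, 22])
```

map() returns a map iterator object

map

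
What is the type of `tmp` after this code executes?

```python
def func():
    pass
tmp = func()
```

A function with no return statement returns None

NoneType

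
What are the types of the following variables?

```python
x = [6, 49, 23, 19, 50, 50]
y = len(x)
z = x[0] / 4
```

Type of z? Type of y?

int / int returns float; len() returns int

float, int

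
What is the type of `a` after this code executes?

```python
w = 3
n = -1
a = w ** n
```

int ** negative int returns float

float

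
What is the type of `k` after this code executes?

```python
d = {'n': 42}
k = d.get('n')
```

dict.get() returns the value (int) when key is found

int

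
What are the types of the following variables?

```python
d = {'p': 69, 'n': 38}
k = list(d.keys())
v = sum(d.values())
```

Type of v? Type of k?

sum of int values returns int; list(...) returns list

int, list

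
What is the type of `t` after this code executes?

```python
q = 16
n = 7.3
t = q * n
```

int * float returns float (16 * 7.3 = 116.8)

float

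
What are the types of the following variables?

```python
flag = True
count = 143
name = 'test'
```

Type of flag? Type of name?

flag is bool; name is str

bool, str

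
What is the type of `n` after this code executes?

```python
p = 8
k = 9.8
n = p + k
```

int + float returns float (8 + 9.8 = 17.8)

float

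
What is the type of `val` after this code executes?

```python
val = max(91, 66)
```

max() of ints returns int

int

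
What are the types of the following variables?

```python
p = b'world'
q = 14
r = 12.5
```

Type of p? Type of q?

p is bytes; q is int

bytes, int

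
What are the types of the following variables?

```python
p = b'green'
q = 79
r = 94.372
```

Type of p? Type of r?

p is bytes; r is float

bytes, float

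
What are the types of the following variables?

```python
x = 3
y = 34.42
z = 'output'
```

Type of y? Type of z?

y is float; z is str

float, str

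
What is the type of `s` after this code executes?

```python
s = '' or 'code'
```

'or' returns first truthy value ('code', which is str)

str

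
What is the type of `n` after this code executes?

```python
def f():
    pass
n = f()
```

A function with no return statement returns None

NoneType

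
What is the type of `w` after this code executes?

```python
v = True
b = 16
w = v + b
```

bool + int returns int (True is 1, so 1 + 16 = 17)

int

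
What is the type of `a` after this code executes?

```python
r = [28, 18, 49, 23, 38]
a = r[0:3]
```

Slicing a list always returns a list

list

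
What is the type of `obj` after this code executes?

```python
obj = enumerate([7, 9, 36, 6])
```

enumerate() returns an enumerate iterator object

enumerate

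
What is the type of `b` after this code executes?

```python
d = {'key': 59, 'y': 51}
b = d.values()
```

.values() returns a dict_values view object

dict_values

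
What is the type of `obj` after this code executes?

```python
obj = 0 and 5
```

'and' returns the first falsy value (0, which is int)

int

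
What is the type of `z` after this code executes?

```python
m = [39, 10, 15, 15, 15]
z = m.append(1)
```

list.append() returns None (mutates in place)

NoneType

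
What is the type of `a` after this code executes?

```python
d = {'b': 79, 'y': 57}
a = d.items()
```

dict.items() returns a dict_items view

dict_items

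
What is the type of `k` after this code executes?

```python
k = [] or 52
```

'or' returns first truthy value (52, which is int)

int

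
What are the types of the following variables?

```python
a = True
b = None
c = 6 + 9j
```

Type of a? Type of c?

a is bool; c is complex

bool, complex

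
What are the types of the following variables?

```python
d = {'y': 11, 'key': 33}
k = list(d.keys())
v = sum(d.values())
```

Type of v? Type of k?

sum of int values returns int; list(...) returns list

int, list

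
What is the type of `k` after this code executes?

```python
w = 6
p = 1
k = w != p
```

Comparison operators return bool

bool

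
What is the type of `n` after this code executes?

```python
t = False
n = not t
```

'not' always returns bool

bool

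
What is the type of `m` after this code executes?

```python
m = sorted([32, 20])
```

sorted() always returns list

list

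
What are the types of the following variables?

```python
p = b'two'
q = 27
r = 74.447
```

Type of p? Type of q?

p is bytes; q is int

bytes, int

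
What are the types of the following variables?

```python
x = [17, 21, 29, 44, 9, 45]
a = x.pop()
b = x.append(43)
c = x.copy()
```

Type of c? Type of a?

list.copy() returns list; list.pop() returns the element (int)

list, int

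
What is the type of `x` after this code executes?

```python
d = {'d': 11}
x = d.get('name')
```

dict.get() returns None when key 'name' is not found and no default given

NoneType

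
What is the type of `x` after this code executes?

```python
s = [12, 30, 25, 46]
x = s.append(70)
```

list.append() returns None (mutates in place)

NoneType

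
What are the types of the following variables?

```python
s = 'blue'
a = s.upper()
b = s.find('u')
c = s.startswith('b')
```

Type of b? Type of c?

str.find() returns int; str.startswith() returns bool

int, bool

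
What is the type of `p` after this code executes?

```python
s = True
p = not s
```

'not' always returns bool

bool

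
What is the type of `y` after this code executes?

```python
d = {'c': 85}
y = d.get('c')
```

dict.get() returns the value (int) when key is found

int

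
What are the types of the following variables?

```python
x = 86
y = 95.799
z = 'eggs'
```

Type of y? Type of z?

y is float; z is str

float, str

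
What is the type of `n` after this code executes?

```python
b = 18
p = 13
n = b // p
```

int // int returns int (18 // 13 = 1)

int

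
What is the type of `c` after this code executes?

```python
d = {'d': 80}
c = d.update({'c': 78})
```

dict.update() returns None

NoneType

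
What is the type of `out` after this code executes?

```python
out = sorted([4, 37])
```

sorted() always returns list

list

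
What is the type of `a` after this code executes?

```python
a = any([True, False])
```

any() returns bool

bool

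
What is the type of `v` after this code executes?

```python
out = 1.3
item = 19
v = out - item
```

float - int returns float (1.3 - 19 = -17.7)

float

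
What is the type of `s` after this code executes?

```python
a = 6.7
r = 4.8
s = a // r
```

float // float returns float (floor division preserves float type)

float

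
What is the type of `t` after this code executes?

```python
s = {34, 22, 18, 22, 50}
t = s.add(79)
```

set.add() returns None (mutates in place)

NoneType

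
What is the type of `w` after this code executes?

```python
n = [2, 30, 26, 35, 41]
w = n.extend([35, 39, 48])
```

list.extend() returns None

NoneType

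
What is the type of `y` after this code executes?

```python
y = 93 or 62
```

'or' returns the first truthy value (93, which is int)

int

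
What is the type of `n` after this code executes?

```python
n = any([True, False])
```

any() returns bool

bool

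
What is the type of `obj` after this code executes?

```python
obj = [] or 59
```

'or' returns first truthy value (59, which is int)

int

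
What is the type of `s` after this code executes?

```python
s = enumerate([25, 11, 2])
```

enumerate() returns an enumerate iterator object

enumerate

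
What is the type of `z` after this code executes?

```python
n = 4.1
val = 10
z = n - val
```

float - int returns float (4.1 - 10 = -5.9)

float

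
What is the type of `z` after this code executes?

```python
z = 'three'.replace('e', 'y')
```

str.replace() returns str

str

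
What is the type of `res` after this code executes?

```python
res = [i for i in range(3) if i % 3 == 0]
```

A list comprehension [...] produces a list

list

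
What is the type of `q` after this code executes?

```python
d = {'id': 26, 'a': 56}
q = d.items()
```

dict.items() returns a dict_items view

dict_items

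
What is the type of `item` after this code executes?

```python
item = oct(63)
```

oct() returns str representation

str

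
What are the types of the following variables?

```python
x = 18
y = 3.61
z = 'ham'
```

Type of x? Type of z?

x is int; z is str

int, str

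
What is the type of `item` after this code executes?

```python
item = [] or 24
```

'or' returns first truthy value (24, which is int)

int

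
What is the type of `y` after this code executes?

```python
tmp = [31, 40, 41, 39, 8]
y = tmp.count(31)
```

list.count() returns int

int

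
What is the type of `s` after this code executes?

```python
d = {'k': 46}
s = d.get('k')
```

dict.get() returns the value (int) when key is found

int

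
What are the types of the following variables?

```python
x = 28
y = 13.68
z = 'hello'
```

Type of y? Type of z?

y is float; z is str

float, str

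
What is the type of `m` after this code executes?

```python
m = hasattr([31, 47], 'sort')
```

hasattr() returns bool

bool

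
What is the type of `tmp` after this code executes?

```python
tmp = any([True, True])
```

any() returns bool

bool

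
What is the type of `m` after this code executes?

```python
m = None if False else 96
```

Ternary: condition is False, else branch (96) taken → int

int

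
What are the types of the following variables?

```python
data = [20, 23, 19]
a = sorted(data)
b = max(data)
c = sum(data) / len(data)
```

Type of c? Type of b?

int / int returns float; max of ints returns int

float, int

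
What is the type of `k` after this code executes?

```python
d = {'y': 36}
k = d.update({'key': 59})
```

dict.update() returns None

NoneType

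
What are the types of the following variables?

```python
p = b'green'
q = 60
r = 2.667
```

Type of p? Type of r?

p is bytes; r is float

bytes, float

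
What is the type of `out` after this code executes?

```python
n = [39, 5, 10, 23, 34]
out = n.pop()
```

list.pop() returns the popped element (int here)

int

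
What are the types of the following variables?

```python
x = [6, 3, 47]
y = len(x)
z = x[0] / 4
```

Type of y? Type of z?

len() returns int; int / int returns float

int, float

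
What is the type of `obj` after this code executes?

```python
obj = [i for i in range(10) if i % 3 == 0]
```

A list comprehension [...] produces a list

list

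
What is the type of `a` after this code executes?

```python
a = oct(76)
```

oct() returns str representation

str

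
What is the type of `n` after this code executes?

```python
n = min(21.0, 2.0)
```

min() of floats returns float

float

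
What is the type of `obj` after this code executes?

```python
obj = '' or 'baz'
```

'or' returns first truthy value ('baz', which is str)

str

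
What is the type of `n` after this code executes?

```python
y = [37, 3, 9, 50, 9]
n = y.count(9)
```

list.count() returns int

int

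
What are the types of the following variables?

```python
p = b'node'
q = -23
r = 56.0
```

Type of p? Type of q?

p is bytes; q is int

bytes, int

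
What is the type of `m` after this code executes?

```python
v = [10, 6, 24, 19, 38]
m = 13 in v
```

'in' operator returns bool

bool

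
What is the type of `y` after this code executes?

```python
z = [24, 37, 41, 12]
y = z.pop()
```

list.pop() returns the popped element (int here)

int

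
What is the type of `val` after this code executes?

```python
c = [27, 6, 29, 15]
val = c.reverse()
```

list.reverse() returns None

NoneType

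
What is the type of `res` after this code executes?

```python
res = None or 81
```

'or' with None returns the other value (81, int)

int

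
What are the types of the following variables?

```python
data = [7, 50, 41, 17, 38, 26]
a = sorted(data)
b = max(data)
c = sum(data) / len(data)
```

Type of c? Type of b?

int / int returns float; max of ints returns int

float, int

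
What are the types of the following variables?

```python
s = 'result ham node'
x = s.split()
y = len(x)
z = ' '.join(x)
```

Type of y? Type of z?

len() returns int; str.join() returns str

int, str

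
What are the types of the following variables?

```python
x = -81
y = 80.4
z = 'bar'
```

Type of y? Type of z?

y is float; z is str

float, str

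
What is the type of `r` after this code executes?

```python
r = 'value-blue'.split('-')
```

str.split() returns list

list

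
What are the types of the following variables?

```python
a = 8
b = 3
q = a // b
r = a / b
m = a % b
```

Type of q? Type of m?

int // int returns int; int % int returns int

int, int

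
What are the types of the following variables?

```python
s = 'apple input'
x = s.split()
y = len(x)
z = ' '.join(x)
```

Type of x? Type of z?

str.split() returns list; str.join() returns str

list, str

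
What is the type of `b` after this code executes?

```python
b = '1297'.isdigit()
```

str.isdigit() returns bool

bool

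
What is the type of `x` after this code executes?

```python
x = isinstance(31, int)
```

isinstance() returns bool

bool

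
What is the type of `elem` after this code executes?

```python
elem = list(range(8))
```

list(range(...)) returns list

list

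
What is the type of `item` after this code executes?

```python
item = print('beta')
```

print() returns None

NoneType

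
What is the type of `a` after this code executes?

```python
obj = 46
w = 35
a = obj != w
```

Comparison operators return bool

bool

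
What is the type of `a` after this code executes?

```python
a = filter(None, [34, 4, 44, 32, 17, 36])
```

filter() returns a filter iterator object

filter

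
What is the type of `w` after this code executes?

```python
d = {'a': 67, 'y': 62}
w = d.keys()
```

.keys() returns a dict_keys view object

dict_keys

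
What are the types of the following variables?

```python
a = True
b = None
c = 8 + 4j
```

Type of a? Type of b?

a is bool; b is NoneType

bool, NoneType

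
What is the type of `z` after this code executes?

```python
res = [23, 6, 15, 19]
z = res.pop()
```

list.pop() returns the popped element (int here)

int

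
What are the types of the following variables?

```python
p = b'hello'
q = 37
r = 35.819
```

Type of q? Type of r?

q is int; r is float

int, float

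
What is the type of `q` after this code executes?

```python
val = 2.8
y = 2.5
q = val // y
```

float // float returns float (floor division preserves float type)

float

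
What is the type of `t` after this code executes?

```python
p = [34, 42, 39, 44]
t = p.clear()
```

list.clear() returns None

NoneType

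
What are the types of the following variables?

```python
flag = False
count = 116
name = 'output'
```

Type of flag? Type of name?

flag is bool; name is str

bool, str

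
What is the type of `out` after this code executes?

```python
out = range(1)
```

range() returns a range object

range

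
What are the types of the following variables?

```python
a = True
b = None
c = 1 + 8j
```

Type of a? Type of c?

a is bool; c is complex

bool, complex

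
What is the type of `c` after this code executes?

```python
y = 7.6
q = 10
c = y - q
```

float - int returns float (7.6 - 10 = -2.4)

float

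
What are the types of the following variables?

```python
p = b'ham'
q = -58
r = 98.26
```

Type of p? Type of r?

p is bytes; r is float

bytes, float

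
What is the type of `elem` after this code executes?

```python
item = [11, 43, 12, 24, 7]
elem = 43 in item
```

'in' operator returns bool

bool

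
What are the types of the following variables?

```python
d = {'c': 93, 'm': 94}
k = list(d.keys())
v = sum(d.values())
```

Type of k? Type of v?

list(...) returns list; sum of int values returns int

list, int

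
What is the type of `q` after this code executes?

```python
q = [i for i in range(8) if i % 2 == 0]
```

A list comprehension [...] produces a list

list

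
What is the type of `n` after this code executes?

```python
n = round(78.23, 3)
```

round() with ndigits arg returns float

float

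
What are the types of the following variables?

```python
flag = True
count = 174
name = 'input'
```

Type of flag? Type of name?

flag is bool; name is str

bool, str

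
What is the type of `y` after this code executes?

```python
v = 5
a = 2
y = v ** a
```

int ** positive int returns int (5 ** 2 = 25)

int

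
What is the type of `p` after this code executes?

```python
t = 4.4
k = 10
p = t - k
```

float - int returns float (4.4 - 10 = -5.6)

float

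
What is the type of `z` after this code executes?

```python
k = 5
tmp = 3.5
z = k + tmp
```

int + float returns float (5 + 3.5 = 8.5)

float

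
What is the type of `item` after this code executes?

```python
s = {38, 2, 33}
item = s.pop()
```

Popping from a set of ints returns int

int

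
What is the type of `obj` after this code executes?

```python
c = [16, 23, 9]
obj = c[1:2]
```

Slicing a list always returns a list

list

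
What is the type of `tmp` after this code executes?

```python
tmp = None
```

None has type NoneType

NoneType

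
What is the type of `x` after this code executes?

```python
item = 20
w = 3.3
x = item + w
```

int + float returns float (20 + 3.3 = 23.3)

float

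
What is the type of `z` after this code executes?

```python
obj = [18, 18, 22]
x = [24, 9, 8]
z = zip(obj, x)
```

zip() returns a zip iterator object

zip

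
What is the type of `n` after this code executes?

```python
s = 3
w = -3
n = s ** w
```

int ** negative int returns float

float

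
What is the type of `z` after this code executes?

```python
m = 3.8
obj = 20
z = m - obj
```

float - int returns float (3.8 - 20 = -16.2)

float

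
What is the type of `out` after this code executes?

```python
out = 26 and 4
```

'and' returns the last value when all truthy (4, which is int)

int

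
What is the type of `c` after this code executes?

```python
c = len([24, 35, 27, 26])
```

len() always returns int

int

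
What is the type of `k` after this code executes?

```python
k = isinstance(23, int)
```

isinstance() returns bool

bool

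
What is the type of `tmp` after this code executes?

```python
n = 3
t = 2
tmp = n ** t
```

int ** positive int returns int (3 ** 2 = 9)

int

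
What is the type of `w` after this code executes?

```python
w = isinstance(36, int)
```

isinstance() returns bool

bool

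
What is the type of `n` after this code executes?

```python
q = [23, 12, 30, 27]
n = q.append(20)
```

list.append() returns None (mutates in place)

NoneType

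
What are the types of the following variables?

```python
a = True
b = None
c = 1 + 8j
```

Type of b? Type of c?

b is NoneType; c is complex

NoneType, complex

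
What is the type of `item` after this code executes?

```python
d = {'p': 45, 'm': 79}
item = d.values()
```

.values() returns a dict_values view object

dict_values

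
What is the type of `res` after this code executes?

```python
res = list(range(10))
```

list(range(...)) returns list

list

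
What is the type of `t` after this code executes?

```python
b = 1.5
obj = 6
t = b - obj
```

float - int returns float (1.5 - 6 = -4.5)

float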